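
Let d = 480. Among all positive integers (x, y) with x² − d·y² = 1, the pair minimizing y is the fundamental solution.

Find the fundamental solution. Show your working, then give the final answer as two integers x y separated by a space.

241 11

[21; 1,9,1,42] for √480; ℓ=4 ⇒ convergent index 3
i=0: a=21 ⇒ p=21, q=1
…
i=2: a=9 ⇒ p=219, q=10
i=3: a=1 ⇒ p=241, q=11
fundamental: x₁=241, y₁=11  (since 58081 − 480·121 = 1)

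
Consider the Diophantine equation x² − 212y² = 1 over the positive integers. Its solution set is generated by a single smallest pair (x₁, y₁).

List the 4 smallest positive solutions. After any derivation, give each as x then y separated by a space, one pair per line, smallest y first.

66249 4550
8777860001 602865900
1163048894346249 79878526013650
154101652394311440001 10583744939153731800

√212 → a₀=14, period (1,1,3,1,1,…,1,1,28); ℓ=14 even so k=13
step 0: (14, 1)  from 14·(1,0) + (0,1)
…
step 3: (102, 7)  from 3·(29,2) + (15,1)
step 4: (131, 9)  from 1·(102,7) + (29,2)
step 5: (233, 16)  from 1·(131,9) + (102,7)
…
step 7: (2417, 166)  from 6·(364,25) + (233,16)
step 8: (2781, 191)  from 1·(2417,166) + (364,25)
step 9: (5198, 357)  from 1·(2781,191) + (2417,166)
step 10: (7979, 548)  from 1·(5198,357) + (2781,191)
…
step 12: (37114, 2549)  from 1·(29135,2001) + (7979,548)
step 13: (66249, 4550)  from 1·(37114,2549) + (29135,2001)
→ (66249, 4550).  Check: 66249²=4388930001, 212·4550²=4388930000, difference 1.
(66249+4550√212)^2 = 8777860001 + 602865900√212
(66249+4550√212)^3 = 1163048894346249 + 79878526013650√212
(66249+4550√212)^4 = 154101652394311440001 + 10583744939153731800√212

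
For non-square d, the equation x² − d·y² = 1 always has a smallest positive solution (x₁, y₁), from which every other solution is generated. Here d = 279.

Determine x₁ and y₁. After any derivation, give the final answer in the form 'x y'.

1520 91

[16; 1,2,2,1,2,2,1,32] for √279; ℓ=8 ⇒ convergent index 7
step 0: (16, 1)  from 16·(1,0) + (0,1)
step 1: (17, 1)  from 1·(16,1) + (1,0)
…
step 3: (117, 7)  from 2·(50,3) + (17,1)
…
step 6: (1069, 64)  from 2·(451,27) + (167,10)
step 7: (1520, 91)  from 1·(1069,64) + (451,27)
(x₁, y₁) = (1520, 91);  1520² − 279·91² = 1 ✓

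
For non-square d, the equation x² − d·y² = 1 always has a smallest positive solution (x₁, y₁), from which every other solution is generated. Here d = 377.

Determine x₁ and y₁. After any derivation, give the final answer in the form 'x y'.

√377 = [19; 2,2,2,38, …], period ℓ=4 (even) → k=3
k=0  a_k=19  p_k/q_k = 19/1
…
k=2  a_k=2  p_k/q_k = 97/5
k=3  a_k=2  p_k/q_k = 233/12
fundamental: x₁=233, y₁=12  (since 54289 − 377·144 = 1)

233 12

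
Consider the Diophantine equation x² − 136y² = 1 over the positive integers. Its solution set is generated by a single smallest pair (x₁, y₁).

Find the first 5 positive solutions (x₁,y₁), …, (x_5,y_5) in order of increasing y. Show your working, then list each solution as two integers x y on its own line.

35 3
2449 210
171395 14697
11995201 1028580
839492675 71985903

[11; 1,1,1,22] for √136; ℓ=4 ⇒ convergent index 3
step 0: (11, 1)  from 11·(1,0) + (0,1)
step 1: (12, 1)  from 1·(11,1) + (1,0)
step 2: (23, 2)  from 1·(12,1) + (11,1)
step 3: (35, 3)  from 1·(23,2) + (12,1)
fundamental: x₁=35, y₁=3  (since 1225 − 136·9 = 1)
k=2:  x_2 = 35·35+136·3·3 = 2449,  y_2 = 35·3+3·35 = 210
k=3:  x_3 = 35·2449+136·3·210 = 171395,  y_3 = 35·210+3·2449 = 14697
k=4:  x_4 = 35·171395+136·3·14697 = 11995201,  y_4 = 35·14697+3·171395 = 1028580
k=5:  x_5 = 35·11995201+136·3·1028580 = 839492675,  y_5 = 35·1028580+3·11995201 = 71985903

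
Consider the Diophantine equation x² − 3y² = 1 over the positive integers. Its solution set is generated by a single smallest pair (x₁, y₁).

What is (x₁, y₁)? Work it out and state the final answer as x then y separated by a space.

√3 = [1; 1,2, …], period ℓ=2 (even) → k=1
i=0: a=1 ⇒ p=1, q=1
i=1: a=1 ⇒ p=2, q=1
→ (2, 1).  Check: 2²=4, 3·1²=3, difference 1.

2 1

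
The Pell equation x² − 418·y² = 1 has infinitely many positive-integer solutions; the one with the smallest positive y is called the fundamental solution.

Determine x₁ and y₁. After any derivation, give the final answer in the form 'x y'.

√418 = [20; 2,4,20,4,2,40, …], period ℓ=6 (even) → k=5
i=0: a=20 ⇒ p=20, q=1
…
i=3: a=20 ⇒ p=3721, q=182
i=4: a=4 ⇒ p=15068, q=737
i=5: a=2 ⇒ p=33857, q=1656
(x₁, y₁) = (33857, 1656);  33857² − 418·1656² = 1 ✓

33857 1656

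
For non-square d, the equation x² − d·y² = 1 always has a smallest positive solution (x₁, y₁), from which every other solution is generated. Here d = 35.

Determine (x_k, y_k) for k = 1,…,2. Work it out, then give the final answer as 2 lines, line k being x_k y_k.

[5; 1,10] for √35; ℓ=2 ⇒ convergent index 1
k=0  a_k=5  p_k/q_k = 5/1
k=1  a_k=1  p_k/q_k = 6/1
fundamental: x₁=6, y₁=1  (since 36 − 35·1 = 1)
(x_2, y_2) = (6·6 + 35·1·1, 6·1 + 1·6) = (71, 12)

6 1
71 12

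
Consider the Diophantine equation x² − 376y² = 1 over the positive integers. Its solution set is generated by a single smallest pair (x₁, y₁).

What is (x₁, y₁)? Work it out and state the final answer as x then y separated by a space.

2143295 110532

√376 = [19; 2,1,1,3,1,…,1,2,38, …], period ℓ=16 (even) → k=15
k=0  a_k=19  p_k/q_k = 19/1
…
k=3  a_k=1  p_k/q_k = 97/5
…
k=5  a_k=1  p_k/q_k = 446/23
…
k=10  a_k=2  p_k/q_k = 70621/3642
…
k=14  a_k=1  p_k/q_k = 837427/43187
k=15  a_k=2  p_k/q_k = 2143295/110532
fundamental: x₁=2143295, y₁=110532  (since 4593713457025 − 376·12217323024 = 1)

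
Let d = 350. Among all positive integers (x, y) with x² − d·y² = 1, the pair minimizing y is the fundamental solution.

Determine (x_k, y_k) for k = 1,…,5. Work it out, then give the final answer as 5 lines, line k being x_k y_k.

[18; 1,2,2,2,1,36] for √350; ℓ=6 ⇒ convergent index 5
k=0  a_k=18  p_k/q_k = 18/1
…
k=2  a_k=2  p_k/q_k = 56/3
…
k=4  a_k=2  p_k/q_k = 318/17
k=5  a_k=1  p_k/q_k = 449/24
(x₁, y₁) = (449, 24);  449² − 350·24² = 1 ✓
(x_2, y_2) = (449·449 + 350·24·24, 449·24 + 24·449) = (403201, 21552)
(x_3, y_3) = (449·403201 + 350·24·21552, 449·21552 + 24·403201) = (362074049, 19353672)
(x_4, y_4) = (449·362074049 + 350·24·19353672, 449·19353672 + 24·362074049) = (325142092801, 17379575904)
(x_5, y_5) = (449·325142092801 + 350·24·17379575904, 449·17379575904 + 24·325142092801) = (291977237261249, 15606839808120)

449 24
403201 21552
362074049 19353672
325142092801 17379575904
291977237261249 15606839808120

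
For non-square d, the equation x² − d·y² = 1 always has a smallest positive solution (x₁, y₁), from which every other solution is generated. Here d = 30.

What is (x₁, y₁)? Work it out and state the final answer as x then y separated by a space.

d=30: √d = [5; 2,10] (ℓ=2, even), read p_1/q_1
i=0: a=5 ⇒ p=5, q=1
i=1: a=2 ⇒ p=11, q=2
(x₁, y₁) = (11, 2);  11² − 30·2² = 1 ✓

11 2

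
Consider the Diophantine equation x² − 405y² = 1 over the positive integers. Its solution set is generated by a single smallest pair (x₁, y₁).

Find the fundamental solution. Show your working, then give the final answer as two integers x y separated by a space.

√405 → a₀=20, period (8,40); ℓ=2 even so k=1
i=0: a=20 ⇒ p=20, q=1
i=1: a=8 ⇒ p=161, q=8
(x₁, y₁) = (161, 8);  161² − 405·8² = 1 ✓

161 8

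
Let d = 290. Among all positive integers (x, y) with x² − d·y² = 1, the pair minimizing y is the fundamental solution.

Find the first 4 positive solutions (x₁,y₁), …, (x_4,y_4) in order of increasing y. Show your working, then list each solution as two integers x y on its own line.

d=290: √d = [17; 34] (ℓ=1, odd), read p_1/q_1
k=0  a_k=17  p_k/q_k = 17/1
k=1  a_k=34  p_k/q_k = 579/34
→ (579, 34).  Check: 579²=335241, 290·34²=335240, difference 1.
(x_2, y_2) = (579·579 + 290·34·34, 579·34 + 34·579) = (670481, 39372)
(x_3, y_3) = (579·670481 + 290·34·39372, 579·39372 + 34·670481) = (776416419, 45592742)
(x_4, y_4) = (579·776416419 + 290·34·45592742, 579·45592742 + 34·776416419) = (899089542721, 52796355864)

579 34
670481 39372
776416419 45592742
899089542721 52796355864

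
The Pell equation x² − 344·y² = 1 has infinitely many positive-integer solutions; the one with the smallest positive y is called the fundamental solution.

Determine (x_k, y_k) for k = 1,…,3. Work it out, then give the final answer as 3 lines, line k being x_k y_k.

√344 = [18; 1,1,4,1,3,1,4,1,1,36, …], period ℓ=10 (even) → k=9
i=0: a=18 ⇒ p=18, q=1
i=1: a=1 ⇒ p=19, q=1
…
i=3: a=4 ⇒ p=167, q=9
…
i=6: a=1 ⇒ p=983, q=53
i=7: a=4 ⇒ p=4711, q=254
i=8: a=1 ⇒ p=5694, q=307
i=9: a=1 ⇒ p=10405, q=561
fundamental: x₁=10405, y₁=561  (since 108264025 − 344·314721 = 1)
(10405+561√344)^2 = 216528049 + 11674410√344
(10405+561√344)^3 = 4505948689285 + 242944471539√344

10405 561
216528049 11674410
4505948689285 242944471539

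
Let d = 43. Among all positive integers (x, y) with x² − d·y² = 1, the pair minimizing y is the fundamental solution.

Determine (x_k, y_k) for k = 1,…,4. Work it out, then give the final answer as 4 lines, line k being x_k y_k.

3482 531
24248647 3697884
168867574226 25752063645
1175993762661217 179337367525896

√43 → a₀=6, period (1,1,3,1,5,1,3,1,1,12); ℓ=10 even so k=9
step 0: (6, 1)  from 6·(1,0) + (0,1)
step 1: (7, 1)  from 1·(6,1) + (1,0)
…
step 8: (1941, 296)  from 1·(1541,235) + (400,61)
step 9: (3482, 531)  from 1·(1941,296) + (1541,235)
(x₁, y₁) = (3482, 531);  3482² − 43·531² = 1 ✓
(x_2, y_2) = (3482·3482 + 43·531·531, 3482·531 + 531·3482) = (24248647, 3697884)
(x_3, y_3) = (3482·24248647 + 43·531·3697884, 3482·3697884 + 531·24248647) = (168867574226, 25752063645)
(x_4, y_4) = (3482·168867574226 + 43·531·25752063645, 3482·25752063645 + 531·168867574226) = (1175993762661217, 179337367525896)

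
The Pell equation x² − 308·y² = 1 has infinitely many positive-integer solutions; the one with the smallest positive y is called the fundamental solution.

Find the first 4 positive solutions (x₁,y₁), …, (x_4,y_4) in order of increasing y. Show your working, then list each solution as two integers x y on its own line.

351 20
246401 14040
172973151 9856060
121426905601 6918940080

√308 → a₀=17, period (1,1,4,1,1,34); ℓ=6 even so k=5
k=0  a_k=17  p_k/q_k = 17/1
k=1  a_k=1  p_k/q_k = 18/1
k=2  a_k=1  p_k/q_k = 35/2
k=3  a_k=4  p_k/q_k = 158/9
k=4  a_k=1  p_k/q_k = 193/11
k=5  a_k=1  p_k/q_k = 351/20
→ (351, 20).  Check: 351²=123201, 308·20²=123200, difference 1.
k=2:  x_2 = 351·351+308·20·20 = 246401,  y_2 = 351·20+20·351 = 14040
k=3:  x_3 = 351·246401+308·20·14040 = 172973151,  y_3 = 351·14040+20·246401 = 9856060
k=4:  x_4 = 351·172973151+308·20·9856060 = 121426905601,  y_4 = 351·9856060+20·172973151 = 6918940080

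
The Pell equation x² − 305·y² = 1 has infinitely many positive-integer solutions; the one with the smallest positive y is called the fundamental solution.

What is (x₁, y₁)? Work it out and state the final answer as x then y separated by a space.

√305 → a₀=17, period (2,6,2,34); ℓ=4 even so k=3
a_0=17:  p_0=17·1+0=17,  q_0=17·0+1=1
…
a_2=6:  p_2=6·35+17=227,  q_2=6·2+1=13
a_3=2:  p_3=2·227+35=489,  q_3=2·13+2=28
→ (489, 28).  Check: 489²=239121, 305·28²=239120, difference 1.

489 28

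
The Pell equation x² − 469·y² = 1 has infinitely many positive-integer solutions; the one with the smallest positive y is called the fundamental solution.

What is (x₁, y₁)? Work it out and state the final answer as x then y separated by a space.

137215 6336

√469 = [21; 1,1,1,10,6,10,1,1,1,42, …], period ℓ=10 (even) → k=9
k=0  a_k=21  p_k/q_k = 21/1
k=1  a_k=1  p_k/q_k = 22/1
k=2  a_k=1  p_k/q_k = 43/2
…
k=4  a_k=10  p_k/q_k = 693/32
k=5  a_k=6  p_k/q_k = 4223/195
…
k=7  a_k=1  p_k/q_k = 47146/2177
k=8  a_k=1  p_k/q_k = 90069/4159
k=9  a_k=1  p_k/q_k = 137215/6336
fundamental: x₁=137215, y₁=6336  (since 18827956225 − 469·40144896 = 1)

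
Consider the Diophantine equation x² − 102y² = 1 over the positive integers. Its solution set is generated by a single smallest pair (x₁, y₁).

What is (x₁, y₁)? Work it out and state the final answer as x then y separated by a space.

√102 → a₀=10, period (10,20); ℓ=2 even so k=1
i=0: a=10 ⇒ p=10, q=1
i=1: a=10 ⇒ p=101, q=10
(x₁, y₁) = (101, 10);  101² − 102·10² = 1 ✓

101 10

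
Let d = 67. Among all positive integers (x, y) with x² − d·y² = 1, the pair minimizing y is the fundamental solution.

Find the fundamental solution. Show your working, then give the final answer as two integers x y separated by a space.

48842 5967

[8; 5,2,1,1,7,1,1,2,5,16] for √67; ℓ=10 ⇒ convergent index 9
a_0=8:  p_0=8·1+0=8,  q_0=8·0+1=1
…
a_6=1:  p_6=1·1678+221=1899,  q_6=1·205+27=232
a_7=1:  p_7=1·1899+1678=3577,  q_7=1·232+205=437
a_8=2:  p_8=2·3577+1899=9053,  q_8=2·437+232=1106
a_9=5:  p_9=5·9053+3577=48842,  q_9=5·1106+437=5967
(x₁, y₁) = (48842, 5967);  48842² − 67·5967² = 1 ✓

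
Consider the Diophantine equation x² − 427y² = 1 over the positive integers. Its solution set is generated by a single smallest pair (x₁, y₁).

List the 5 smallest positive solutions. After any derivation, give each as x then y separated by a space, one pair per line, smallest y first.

d=427: √d = [20; 1,1,1,40] (ℓ=4, even), read p_3/q_3
step 0: (20, 1)  from 20·(1,0) + (0,1)
step 1: (21, 1)  from 1·(20,1) + (1,0)
step 2: (41, 2)  from 1·(21,1) + (20,1)
step 3: (62, 3)  from 1·(41,2) + (21,1)
fundamental: x₁=62, y₁=3  (since 3844 − 427·9 = 1)
n=2: (62,3)∘(62,3) = (62·62+427·3·3, 62·3+3·62) = (7687,372)
n=3: (7687,372)∘(62,3) = (62·7687+427·3·372, 62·372+3·7687) = (953126,46125)
n=4: (953126,46125)∘(62,3) = (62·953126+427·3·46125, 62·46125+3·953126) = (118179937,5719128)
n=5: (118179937,5719128)∘(62,3) = (62·118179937+427·3·5719128, 62·5719128+3·118179937) = (14653359062,709125747)

62 3
7687 372
953126 46125
118179937 5719128
14653359062 709125747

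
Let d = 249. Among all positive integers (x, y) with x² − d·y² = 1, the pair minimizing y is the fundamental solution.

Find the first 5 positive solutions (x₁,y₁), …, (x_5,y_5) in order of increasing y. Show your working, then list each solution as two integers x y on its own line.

8553815 542076
146335502108449 9273635639880
2503453625935556812055 158649927281879742324
42828158354663763449114371201 2714124255465295062538692240
732688286712993936041346554632551575 46432233536525587120811525646048876

√249 → a₀=15, period (1,3,1,1,5,…,3,1,30); ℓ=16 even so k=15
step 0: (15, 1)  from 15·(1,0) + (0,1)
step 1: (16, 1)  from 1·(15,1) + (1,0)
step 2: (63, 4)  from 3·(16,1) + (15,1)
…
step 8: (36751, 2329)  from 10·(3582,227) + (931,59)
…
step 12: (1017351, 64472)  from 1·(866765,54929) + (150586,9543)
…
step 14: (6669699, 422675)  from 3·(1884116,119401) + (1017351,64472)
step 15: (8553815, 542076)  from 1·(6669699,422675) + (1884116,119401)
→ (8553815, 542076).  Check: 8553815²=73167751054225, 249·542076²=73167751054224, difference 1.
(x_2, y_2) = (8553815·8553815 + 249·542076·542076, 8553815·542076 + 542076·8553815) = (146335502108449, 9273635639880)
(x_3, y_3) = (8553815·146335502108449 + 249·542076·9273635639880, 8553815·9273635639880 + 542076·146335502108449) = (2503453625935556812055, 158649927281879742324)
(x_4, y_4) = (8553815·2503453625935556812055 + 249·542076·158649927281879742324, 8553815·158649927281879742324 + 542076·2503453625935556812055) = (42828158354663763449114371201, 2714124255465295062538692240)
(x_5, y_5) = (8553815·42828158354663763449114371201 + 249·542076·2714124255465295062538692240, 8553815·2714124255465295062538692240 + 542076·42828158354663763449114371201) = (732688286712993936041346554632551575, 46432233536525587120811525646048876)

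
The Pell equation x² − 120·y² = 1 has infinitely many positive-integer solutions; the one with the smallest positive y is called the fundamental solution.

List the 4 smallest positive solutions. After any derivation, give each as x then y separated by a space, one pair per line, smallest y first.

11 1
241 22
5291 483
116161 10604

√120 = [10; 1,20, …], period ℓ=2 (even) → k=1
k=0  a_k=10  p_k/q_k = 10/1
k=1  a_k=1  p_k/q_k = 11/1
→ (11, 1).  Check: 11²=121, 120·1²=120, difference 1.
k=2:  x_2 = 11·11+120·1·1 = 241,  y_2 = 11·1+1·11 = 22
k=3:  x_3 = 11·241+120·1·22 = 5291,  y_3 = 11·22+1·241 = 483
k=4:  x_4 = 11·5291+120·1·483 = 116161,  y_4 = 11·483+1·5291 = 10604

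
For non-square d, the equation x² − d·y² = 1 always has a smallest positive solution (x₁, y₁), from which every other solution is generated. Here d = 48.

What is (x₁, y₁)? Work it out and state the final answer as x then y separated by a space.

d=48: √d = [6; 1,12] (ℓ=2, even), read p_1/q_1
step 0: (6, 1)  from 6·(1,0) + (0,1)
step 1: (7, 1)  from 1·(6,1) + (1,0)
→ (7, 1).  Check: 7²=49, 48·1²=48, difference 1.

7 1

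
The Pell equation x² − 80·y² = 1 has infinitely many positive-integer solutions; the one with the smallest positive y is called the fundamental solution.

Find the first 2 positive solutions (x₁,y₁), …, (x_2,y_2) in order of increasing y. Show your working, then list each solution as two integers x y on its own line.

[8; 1,16] for √80; ℓ=2 ⇒ convergent index 1
step 0: (8, 1)  from 8·(1,0) + (0,1)
step 1: (9, 1)  from 1·(8,1) + (1,0)
→ (9, 1).  Check: 9²=81, 80·1²=80, difference 1.
k=2:  x_2 = 9·9+80·1·1 = 161,  y_2 = 9·1+1·9 = 18

9 1
161 18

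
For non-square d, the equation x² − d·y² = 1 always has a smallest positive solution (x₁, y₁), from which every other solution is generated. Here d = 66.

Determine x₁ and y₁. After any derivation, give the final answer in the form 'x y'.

65 8

[8; 8,16] for √66; ℓ=2 ⇒ convergent index 1
a_0=8:  p_0=8·1+0=8,  q_0=8·0+1=1
a_1=8:  p_1=8·8+1=65,  q_1=8·1+0=8
fundamental: x₁=65, y₁=8  (since 4225 − 66·64 = 1)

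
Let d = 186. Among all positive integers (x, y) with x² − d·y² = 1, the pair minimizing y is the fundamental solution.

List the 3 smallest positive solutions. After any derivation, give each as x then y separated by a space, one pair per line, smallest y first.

7501 550
112530001 8251100
1688175067501 123783001650

[13; 1,1,1,3,4,3,1,1,1,26] for √186; ℓ=10 ⇒ convergent index 9
a_0=13:  p_0=13·1+0=13,  q_0=13·0+1=1
…
a_4=3:  p_4=3·41+27=150,  q_4=3·3+2=11
a_5=4:  p_5=4·150+41=641,  q_5=4·11+3=47
…
a_8=1:  p_8=1·2714+2073=4787,  q_8=1·199+152=351
a_9=1:  p_9=1·4787+2714=7501,  q_9=1·351+199=550
fundamental: x₁=7501, y₁=550  (since 56265001 − 186·302500 = 1)
(7501+550√186)^2 = 112530001 + 8251100√186
(7501+550√186)^3 = 1688175067501 + 123783001650√186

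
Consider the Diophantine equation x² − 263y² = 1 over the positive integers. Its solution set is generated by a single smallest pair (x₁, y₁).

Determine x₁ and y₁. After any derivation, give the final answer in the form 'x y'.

d=263: √d = [16; 4,1,1,1,1,15,1,1,1,1,4,32] (ℓ=12, even), read p_11/q_11
a_0=16:  p_0=16·1+0=16,  q_0=16·0+1=1
a_1=4:  p_1=4·16+1=65,  q_1=4·1+0=4
…
a_3=1:  p_3=1·81+65=146,  q_3=1·5+4=9
a_4=1:  p_4=1·146+81=227,  q_4=1·9+5=14
a_5=1:  p_5=1·227+146=373,  q_5=1·14+9=23
a_6=15:  p_6=15·373+227=5822,  q_6=15·23+14=359
a_7=1:  p_7=1·5822+373=6195,  q_7=1·359+23=382
…
a_10=1:  p_10=1·18212+12017=30229,  q_10=1·1123+741=1864
a_11=4:  p_11=4·30229+18212=139128,  q_11=4·1864+1123=8579
fundamental: x₁=139128, y₁=8579  (since 19356600384 − 263·73599241 = 1)

139128 8579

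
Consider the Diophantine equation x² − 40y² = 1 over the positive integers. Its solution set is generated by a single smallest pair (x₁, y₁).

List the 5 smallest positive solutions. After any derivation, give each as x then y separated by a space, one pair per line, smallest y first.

d=40: √d = [6; 3,12] (ℓ=2, even), read p_1/q_1
k=0  a_k=6  p_k/q_k = 6/1
k=1  a_k=3  p_k/q_k = 19/3
fundamental: x₁=19, y₁=3  (since 361 − 40·9 = 1)
n=2: (19,3)∘(19,3) = (19·19+40·3·3, 19·3+3·19) = (721,114)
n=3: (721,114)∘(19,3) = (19·721+40·3·114, 19·114+3·721) = (27379,4329)
n=4: (27379,4329)∘(19,3) = (19·27379+40·3·4329, 19·4329+3·27379) = (1039681,164388)
n=5: (1039681,164388)∘(19,3) = (19·1039681+40·3·164388, 19·164388+3·1039681) = (39480499,6242415)

19 3
721 114
27379 4329
1039681 164388
39480499 6242415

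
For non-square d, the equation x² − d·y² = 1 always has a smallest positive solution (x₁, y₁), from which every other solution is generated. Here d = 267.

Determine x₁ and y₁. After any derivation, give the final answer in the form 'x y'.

d=267: √d = [16; 2,1,15,1,2,32] (ℓ=6, even), read p_5/q_5
k=0  a_k=16  p_k/q_k = 16/1
…
k=2  a_k=1  p_k/q_k = 49/3
k=3  a_k=15  p_k/q_k = 768/47
k=4  a_k=1  p_k/q_k = 817/50
k=5  a_k=2  p_k/q_k = 2402/147
→ (2402, 147).  Check: 2402²=5769604, 267·147²=5769603, difference 1.

2402 147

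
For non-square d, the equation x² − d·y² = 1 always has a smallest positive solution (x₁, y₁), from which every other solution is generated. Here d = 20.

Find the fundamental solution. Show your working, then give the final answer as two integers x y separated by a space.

√20 → a₀=4, period (2,8); ℓ=2 even so k=1
k=0  a_k=4  p_k/q_k = 4/1
k=1  a_k=2  p_k/q_k = 9/2
fundamental: x₁=9, y₁=2  (since 81 − 20·4 = 1)

9 2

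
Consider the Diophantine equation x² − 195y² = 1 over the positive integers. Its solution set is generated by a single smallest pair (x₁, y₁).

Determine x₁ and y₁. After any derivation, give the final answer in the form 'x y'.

√195 → a₀=13, period (1,26); ℓ=2 even so k=1
step 0: (13, 1)  from 13·(1,0) + (0,1)
step 1: (14, 1)  from 1·(13,1) + (1,0)
→ (14, 1).  Check: 14²=196, 195·1²=195, difference 1.

14 1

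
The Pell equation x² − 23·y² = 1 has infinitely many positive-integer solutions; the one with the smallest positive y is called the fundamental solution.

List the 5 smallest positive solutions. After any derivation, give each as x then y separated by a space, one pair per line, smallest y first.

24 5
1151 240
55224 11515
2649601 552480
127125624 26507525

√23 = [4; 1,3,1,8, …], period ℓ=4 (even) → k=3
step 0: (4, 1)  from 4·(1,0) + (0,1)
step 1: (5, 1)  from 1·(4,1) + (1,0)
step 2: (19, 4)  from 3·(5,1) + (4,1)
step 3: (24, 5)  from 1·(19,4) + (5,1)
(x₁, y₁) = (24, 5);  24² − 23·5² = 1 ✓
(x_2, y_2) = (24·24 + 23·5·5, 24·5 + 5·24) = (1151, 240)
(x_3, y_3) = (24·1151 + 23·5·240, 24·240 + 5·1151) = (55224, 11515)
(x_4, y_4) = (24·55224 + 23·5·11515, 24·11515 + 5·55224) = (2649601, 552480)
(x_5, y_5) = (24·2649601 + 23·5·552480, 24·552480 + 5·2649601) = (127125624, 26507525)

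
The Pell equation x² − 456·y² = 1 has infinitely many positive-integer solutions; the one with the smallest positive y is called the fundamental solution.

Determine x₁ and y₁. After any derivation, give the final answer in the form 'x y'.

1025 48

d=456: √d = [21; 2,1,4,1,2,42] (ℓ=6, even), read p_5/q_5
k=0  a_k=21  p_k/q_k = 21/1
k=1  a_k=2  p_k/q_k = 43/2
…
k=3  a_k=4  p_k/q_k = 299/14
k=4  a_k=1  p_k/q_k = 363/17
k=5  a_k=2  p_k/q_k = 1025/48
fundamental: x₁=1025, y₁=48  (since 1050625 − 456·2304 = 1)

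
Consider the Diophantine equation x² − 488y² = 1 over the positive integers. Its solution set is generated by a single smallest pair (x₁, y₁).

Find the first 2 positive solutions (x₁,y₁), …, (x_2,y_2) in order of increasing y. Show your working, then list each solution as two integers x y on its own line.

[22; 11,44] for √488; ℓ=2 ⇒ convergent index 1
k=0  a_k=22  p_k/q_k = 22/1
k=1  a_k=11  p_k/q_k = 243/11
→ (243, 11).  Check: 243²=59049, 488·11²=59048, difference 1.
n=2: (243,11)∘(243,11) = (243·243+488·11·11, 243·11+11·243) = (118097,5346)

243 11
118097 5346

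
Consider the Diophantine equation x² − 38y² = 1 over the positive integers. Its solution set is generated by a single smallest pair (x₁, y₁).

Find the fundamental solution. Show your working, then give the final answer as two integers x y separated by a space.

37 6

√38 → a₀=6, period (6,12); ℓ=2 even so k=1
step 0: (6, 1)  from 6·(1,0) + (0,1)
step 1: (37, 6)  from 6·(6,1) + (1,0)
fundamental: x₁=37, y₁=6  (since 1369 − 38·36 = 1)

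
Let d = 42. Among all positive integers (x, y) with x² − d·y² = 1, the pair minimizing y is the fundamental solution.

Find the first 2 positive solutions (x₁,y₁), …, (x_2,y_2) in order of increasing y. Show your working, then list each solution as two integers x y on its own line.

[6; 2,12] for √42; ℓ=2 ⇒ convergent index 1
step 0: (6, 1)  from 6·(1,0) + (0,1)
step 1: (13, 2)  from 2·(6,1) + (1,0)
→ (13, 2).  Check: 13²=169, 42·2²=168, difference 1.
k=2:  x_2 = 13·13+42·2·2 = 337,  y_2 = 13·2+2·13 = 52

13 2
337 52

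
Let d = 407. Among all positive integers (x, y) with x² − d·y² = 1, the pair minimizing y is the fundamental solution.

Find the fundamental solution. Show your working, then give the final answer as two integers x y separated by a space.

2663 132

√407 → a₀=20, period (5,1,2,1,5,40); ℓ=6 even so k=5
k=0  a_k=20  p_k/q_k = 20/1
k=1  a_k=5  p_k/q_k = 101/5
k=2  a_k=1  p_k/q_k = 121/6
…
k=4  a_k=1  p_k/q_k = 464/23
k=5  a_k=5  p_k/q_k = 2663/132
(x₁, y₁) = (2663, 132);  2663² − 407·132² = 1 ✓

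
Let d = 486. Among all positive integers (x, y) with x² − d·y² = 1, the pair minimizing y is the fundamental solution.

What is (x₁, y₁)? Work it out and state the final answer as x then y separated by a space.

485 22

d=486: √d = [22; 22,44] (ℓ=2, even), read p_1/q_1
step 0: (22, 1)  from 22·(1,0) + (0,1)
step 1: (485, 22)  from 22·(22,1) + (1,0)
→ (485, 22).  Check: 485²=235225, 486·22²=235224, difference 1.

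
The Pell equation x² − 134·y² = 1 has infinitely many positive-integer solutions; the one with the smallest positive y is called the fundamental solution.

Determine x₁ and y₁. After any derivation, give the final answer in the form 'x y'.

√134 → a₀=11, period (1,1,2,1,3,…,1,1,22); ℓ=14 even so k=13
a_0=11:  p_0=11·1+0=11,  q_0=11·0+1=1
a_1=1:  p_1=1·11+1=12,  q_1=1·1+0=1
…
a_3=2:  p_3=2·23+12=58,  q_3=2·2+1=5
a_4=1:  p_4=1·58+23=81,  q_4=1·5+2=7
a_5=3:  p_5=3·81+58=301,  q_5=3·7+5=26
a_6=1:  p_6=1·301+81=382,  q_6=1·26+7=33
a_7=10:  p_7=10·382+301=4121,  q_7=10·33+26=356
a_8=1:  p_8=1·4121+382=4503,  q_8=1·356+33=389
a_9=3:  p_9=3·4503+4121=17630,  q_9=3·389+356=1523
a_10=1:  p_10=1·17630+4503=22133,  q_10=1·1523+389=1912
a_11=2:  p_11=2·22133+17630=61896,  q_11=2·1912+1523=5347
a_12=1:  p_12=1·61896+22133=84029,  q_12=1·5347+1912=7259
a_13=1:  p_13=1·84029+61896=145925,  q_13=1·7259+5347=12606
(x₁, y₁) = (145925, 12606);  145925² − 134·12606² = 1 ✓

145925 12606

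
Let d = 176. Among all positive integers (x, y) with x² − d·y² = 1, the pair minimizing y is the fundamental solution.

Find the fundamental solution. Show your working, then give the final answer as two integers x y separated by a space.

199 15

√176 = [13; 3,1,3,26, …], period ℓ=4 (even) → k=3
i=0: a=13 ⇒ p=13, q=1
…
i=2: a=1 ⇒ p=53, q=4
i=3: a=3 ⇒ p=199, q=15
→ (199, 15).  Check: 199²=39601, 176·15²=39600, difference 1.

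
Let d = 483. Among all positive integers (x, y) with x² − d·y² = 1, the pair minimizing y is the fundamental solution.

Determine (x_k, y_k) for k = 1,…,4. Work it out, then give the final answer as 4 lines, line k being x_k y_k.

22 1
967 44
42526 1935
1870177 85096

√483 = [21; 1,42, …], period ℓ=2 (even) → k=1
i=0: a=21 ⇒ p=21, q=1
i=1: a=1 ⇒ p=22, q=1
fundamental: x₁=22, y₁=1  (since 484 − 483·1 = 1)
n=2: (22,1)∘(22,1) = (22·22+483·1·1, 22·1+1·22) = (967,44)
n=3: (967,44)∘(22,1) = (22·967+483·1·44, 22·44+1·967) = (42526,1935)
n=4: (42526,1935)∘(22,1) = (22·42526+483·1·1935, 22·1935+1·42526) = (1870177,85096)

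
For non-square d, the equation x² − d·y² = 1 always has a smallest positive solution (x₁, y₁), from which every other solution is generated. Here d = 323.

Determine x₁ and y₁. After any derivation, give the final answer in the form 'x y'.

18 1

d=323: √d = [17; 1,34] (ℓ=2, even), read p_1/q_1
step 0: (17, 1)  from 17·(1,0) + (0,1)
step 1: (18, 1)  from 1·(17,1) + (1,0)
(x₁, y₁) = (18, 1);  18² − 323·1² = 1 ✓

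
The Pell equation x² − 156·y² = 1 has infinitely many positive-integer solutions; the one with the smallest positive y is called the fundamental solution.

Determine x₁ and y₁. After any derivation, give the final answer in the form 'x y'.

25 2

√156 → a₀=12, period (2,24); ℓ=2 even so k=1
a_0=12:  p_0=12·1+0=12,  q_0=12·0+1=1
a_1=2:  p_1=2·12+1=25,  q_1=2·1+0=2
fundamental: x₁=25, y₁=2  (since 625 − 156·4 = 1)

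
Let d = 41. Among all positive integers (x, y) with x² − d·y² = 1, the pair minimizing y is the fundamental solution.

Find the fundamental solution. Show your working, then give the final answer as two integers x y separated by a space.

2049 320

d=41: √d = [6; 2,2,12] (ℓ=3, odd), read p_5/q_5
a_0=6:  p_0=6·1+0=6,  q_0=6·0+1=1
…
a_2=2:  p_2=2·13+6=32,  q_2=2·2+1=5
…
a_4=2:  p_4=2·397+32=826,  q_4=2·62+5=129
a_5=2:  p_5=2·826+397=2049,  q_5=2·129+62=320
(x₁, y₁) = (2049, 320);  2049² − 41·320² = 1 ✓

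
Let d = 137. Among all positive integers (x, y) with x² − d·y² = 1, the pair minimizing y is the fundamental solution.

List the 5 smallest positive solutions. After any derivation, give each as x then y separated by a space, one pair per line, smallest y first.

6083073 519712
74007554246657 6322892069952
900386710067742990849 76925228065277725280
10954236171143757109591351297 935883555725460013412300928
133270836576615035597116312473600513 11386095977955005515107946008258208

[11; 1,2,2,1,1,2,2,1,22] for √137; ℓ=9 ⇒ convergent index 17
a_0=11:  p_0=11·1+0=11,  q_0=11·0+1=1
a_1=1:  p_1=1·11+1=12,  q_1=1·1+0=1
…
a_3=2:  p_3=2·35+12=82,  q_3=2·3+1=7
…
a_5=1:  p_5=1·117+82=199,  q_5=1·10+7=17
a_6=2:  p_6=2·199+117=515,  q_6=2·17+10=44
a_7=2:  p_7=2·515+199=1229,  q_7=2·44+17=105
a_8=1:  p_8=1·1229+515=1744,  q_8=1·105+44=149
a_9=22:  p_9=22·1744+1229=39597,  q_9=22·149+105=3383
a_10=1:  p_10=1·39597+1744=41341,  q_10=1·3383+149=3532
a_11=2:  p_11=2·41341+39597=122279,  q_11=2·3532+3383=10447
…
a_13=1:  p_13=1·285899+122279=408178,  q_13=1·24426+10447=34873
…
a_15=2:  p_15=2·694077+408178=1796332,  q_15=2·59299+34873=153471
a_16=2:  p_16=2·1796332+694077=4286741,  q_16=2·153471+59299=366241
a_17=1:  p_17=1·4286741+1796332=6083073,  q_17=1·366241+153471=519712
(x₁, y₁) = (6083073, 519712);  6083073² − 137·519712² = 1 ✓
(6083073+519712√137)^2 = 74007554246657 + 6322892069952√137
(6083073+519712√137)^3 = 900386710067742990849 + 76925228065277725280√137
(6083073+519712√137)^4 = 10954236171143757109591351297 + 935883555725460013412300928√137
(6083073+519712√137)^5 = 133270836576615035597116312473600513 + 11386095977955005515107946008258208√137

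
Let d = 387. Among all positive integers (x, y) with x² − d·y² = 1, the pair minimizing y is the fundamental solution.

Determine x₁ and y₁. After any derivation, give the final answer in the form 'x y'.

[19; 1,2,19,2,1,38] for √387; ℓ=6 ⇒ convergent index 5
step 0: (19, 1)  from 19·(1,0) + (0,1)
step 1: (20, 1)  from 1·(19,1) + (1,0)
…
step 4: (2341, 119)  from 2·(1141,58) + (59,3)
step 5: (3482, 177)  from 1·(2341,119) + (1141,58)
→ (3482, 177).  Check: 3482²=12124324, 387·177²=12124323, difference 1.

3482 177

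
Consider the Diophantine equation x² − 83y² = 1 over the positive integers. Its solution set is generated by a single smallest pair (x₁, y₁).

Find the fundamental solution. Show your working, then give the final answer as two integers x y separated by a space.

82 9

[9; 9,18] for √83; ℓ=2 ⇒ convergent index 1
a_0=9:  p_0=9·1+0=9,  q_0=9·0+1=1
a_1=9:  p_1=9·9+1=82,  q_1=9·1+0=9
fundamental: x₁=82, y₁=9  (since 6724 − 83·81 = 1)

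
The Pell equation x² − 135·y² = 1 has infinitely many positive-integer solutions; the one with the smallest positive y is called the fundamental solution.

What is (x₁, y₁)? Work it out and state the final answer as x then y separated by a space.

244 21

√135 = [11; 1,1,1,1,1,1,1,22, …], period ℓ=8 (even) → k=7
k=0  a_k=11  p_k/q_k = 11/1
…
k=3  a_k=1  p_k/q_k = 35/3
k=4  a_k=1  p_k/q_k = 58/5
k=5  a_k=1  p_k/q_k = 93/8
k=6  a_k=1  p_k/q_k = 151/13
k=7  a_k=1  p_k/q_k = 244/21
→ (244, 21).  Check: 244²=59536, 135·21²=59535, difference 1.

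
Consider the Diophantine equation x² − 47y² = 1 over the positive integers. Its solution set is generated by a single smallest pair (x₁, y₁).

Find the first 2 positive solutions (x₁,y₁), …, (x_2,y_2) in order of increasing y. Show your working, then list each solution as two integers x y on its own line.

d=47: √d = [6; 1,5,1,12] (ℓ=4, even), read p_3/q_3
step 0: (6, 1)  from 6·(1,0) + (0,1)
step 1: (7, 1)  from 1·(6,1) + (1,0)
step 2: (41, 6)  from 5·(7,1) + (6,1)
step 3: (48, 7)  from 1·(41,6) + (7,1)
fundamental: x₁=48, y₁=7  (since 2304 − 47·49 = 1)
(x_2, y_2) = (48·48 + 47·7·7, 48·7 + 7·48) = (4607, 672)

48 7
4607 672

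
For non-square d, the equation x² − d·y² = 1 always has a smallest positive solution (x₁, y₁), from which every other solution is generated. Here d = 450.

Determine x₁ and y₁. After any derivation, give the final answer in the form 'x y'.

19601 924

d=450: √d = [21; 4,1,2,4,2,1,4,42] (ℓ=8, even), read p_7/q_7
a_0=21:  p_0=21·1+0=21,  q_0=21·0+1=1
a_1=4:  p_1=4·21+1=85,  q_1=4·1+0=4
…
a_6=1:  p_6=1·2885+1294=4179,  q_6=1·136+61=197
a_7=4:  p_7=4·4179+2885=19601,  q_7=4·197+136=924
fundamental: x₁=19601, y₁=924  (since 384199201 − 450·853776 = 1)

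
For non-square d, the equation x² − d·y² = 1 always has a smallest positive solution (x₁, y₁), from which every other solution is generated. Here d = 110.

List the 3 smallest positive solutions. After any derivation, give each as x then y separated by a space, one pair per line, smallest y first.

21 2
881 84
36981 3526

√110 = [10; 2,20, …], period ℓ=2 (even) → k=1
step 0: (10, 1)  from 10·(1,0) + (0,1)
step 1: (21, 2)  from 2·(10,1) + (1,0)
(x₁, y₁) = (21, 2);  21² − 110·2² = 1 ✓
k=2:  x_2 = 21·21+110·2·2 = 881,  y_2 = 21·2+2·21 = 84
k=3:  x_3 = 21·881+110·2·84 = 36981,  y_3 = 21·84+2·881 = 3526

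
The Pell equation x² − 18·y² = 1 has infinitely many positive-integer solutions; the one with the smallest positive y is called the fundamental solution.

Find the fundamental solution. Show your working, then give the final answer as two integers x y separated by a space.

17 4

d=18: √d = [4; 4,8] (ℓ=2, even), read p_1/q_1
i=0: a=4 ⇒ p=4, q=1
i=1: a=4 ⇒ p=17, q=4
(x₁, y₁) = (17, 4);  17² − 18·4² = 1 ✓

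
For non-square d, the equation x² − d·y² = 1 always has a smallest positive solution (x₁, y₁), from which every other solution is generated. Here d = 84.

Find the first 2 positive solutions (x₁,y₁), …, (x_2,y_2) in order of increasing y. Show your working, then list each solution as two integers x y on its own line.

d=84: √d = [9; 6,18] (ℓ=2, even), read p_1/q_1
k=0  a_k=9  p_k/q_k = 9/1
k=1  a_k=6  p_k/q_k = 55/6
(x₁, y₁) = (55, 6);  55² − 84·6² = 1 ✓
k=2:  x_2 = 55·55+84·6·6 = 6049,  y_2 = 55·6+6·55 = 660

55 6
6049 660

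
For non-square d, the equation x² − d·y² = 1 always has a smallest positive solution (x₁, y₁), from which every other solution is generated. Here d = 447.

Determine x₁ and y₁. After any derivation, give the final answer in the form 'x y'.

148 7

√447 → a₀=21, period (7,42); ℓ=2 even so k=1
a_0=21:  p_0=21·1+0=21,  q_0=21·0+1=1
a_1=7:  p_1=7·21+1=148,  q_1=7·1+0=7
(x₁, y₁) = (148, 7);  148² − 447·7² = 1 ✓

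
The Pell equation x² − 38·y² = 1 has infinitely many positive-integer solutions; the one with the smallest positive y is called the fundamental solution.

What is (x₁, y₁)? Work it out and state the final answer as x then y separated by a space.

[6; 6,12] for √38; ℓ=2 ⇒ convergent index 1
step 0: (6, 1)  from 6·(1,0) + (0,1)
step 1: (37, 6)  from 6·(6,1) + (1,0)
(x₁, y₁) = (37, 6);  37² − 38·6² = 1 ✓

37 6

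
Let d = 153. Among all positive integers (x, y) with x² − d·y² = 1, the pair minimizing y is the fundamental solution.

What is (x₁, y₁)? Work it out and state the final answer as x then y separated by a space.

2177 176

d=153: √d = [12; 2,1,2,2,2,1,2,24] (ℓ=8, even), read p_7/q_7
a_0=12:  p_0=12·1+0=12,  q_0=12·0+1=1
…
a_2=1:  p_2=1·25+12=37,  q_2=1·2+1=3
a_3=2:  p_3=2·37+25=99,  q_3=2·3+2=8
a_4=2:  p_4=2·99+37=235,  q_4=2·8+3=19
a_5=2:  p_5=2·235+99=569,  q_5=2·19+8=46
a_6=1:  p_6=1·569+235=804,  q_6=1·46+19=65
a_7=2:  p_7=2·804+569=2177,  q_7=2·65+46=176
(x₁, y₁) = (2177, 176);  2177² − 153·176² = 1 ✓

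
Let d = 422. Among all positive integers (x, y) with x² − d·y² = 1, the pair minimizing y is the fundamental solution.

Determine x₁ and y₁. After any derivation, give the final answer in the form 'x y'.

7022501 341850

√422 → a₀=20, period (1,1,5,2,1,…,1,1,40); ℓ=14 even so k=13
step 0: (20, 1)  from 20·(1,0) + (0,1)
…
step 5: (719, 35)  from 1·(493,24) + (226,11)
…
step 7: (53719, 2615)  from 20·(2650,129) + (719,35)
…
step 12: (3810680, 185501)  from 1·(3211821,156349) + (598859,29152)
step 13: (7022501, 341850)  from 1·(3810680,185501) + (3211821,156349)
fundamental: x₁=7022501, y₁=341850  (since 49315520295001 − 422·116861422500 = 1)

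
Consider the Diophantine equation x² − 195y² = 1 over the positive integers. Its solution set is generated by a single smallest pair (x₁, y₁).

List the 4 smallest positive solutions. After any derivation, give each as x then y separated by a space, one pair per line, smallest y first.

√195 = [13; 1,26, …], period ℓ=2 (even) → k=1
i=0: a=13 ⇒ p=13, q=1
i=1: a=1 ⇒ p=14, q=1
fundamental: x₁=14, y₁=1  (since 196 − 195·1 = 1)
(14+1√195)^2 = 391 + 28√195
(14+1√195)^3 = 10934 + 783√195
(14+1√195)^4 = 305761 + 21896√195

14 1
391 28
10934 783
305761 21896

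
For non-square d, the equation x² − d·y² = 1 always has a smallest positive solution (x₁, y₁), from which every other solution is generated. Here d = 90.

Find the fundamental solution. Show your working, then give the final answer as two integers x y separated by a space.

19 2

√90 = [9; 2,18, …], period ℓ=2 (even) → k=1
step 0: (9, 1)  from 9·(1,0) + (0,1)
step 1: (19, 2)  from 2·(9,1) + (1,0)
fundamental: x₁=19, y₁=2  (since 361 − 90·4 = 1)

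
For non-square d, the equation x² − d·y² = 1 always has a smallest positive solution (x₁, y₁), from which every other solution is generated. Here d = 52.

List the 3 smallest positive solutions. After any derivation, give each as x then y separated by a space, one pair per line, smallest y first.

d=52: √d = [7; 4,1,2,1,4,14] (ℓ=6, even), read p_5/q_5
step 0: (7, 1)  from 7·(1,0) + (0,1)
…
step 3: (101, 14)  from 2·(36,5) + (29,4)
step 4: (137, 19)  from 1·(101,14) + (36,5)
step 5: (649, 90)  from 4·(137,19) + (101,14)
fundamental: x₁=649, y₁=90  (since 421201 − 52·8100 = 1)
n=2: (649,90)∘(649,90) = (649·649+52·90·90, 649·90+90·649) = (842401,116820)
n=3: (842401,116820)∘(649,90) = (649·842401+52·90·116820, 649·116820+90·842401) = (1093435849,151632270)

649 90
842401 116820
1093435849 151632270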